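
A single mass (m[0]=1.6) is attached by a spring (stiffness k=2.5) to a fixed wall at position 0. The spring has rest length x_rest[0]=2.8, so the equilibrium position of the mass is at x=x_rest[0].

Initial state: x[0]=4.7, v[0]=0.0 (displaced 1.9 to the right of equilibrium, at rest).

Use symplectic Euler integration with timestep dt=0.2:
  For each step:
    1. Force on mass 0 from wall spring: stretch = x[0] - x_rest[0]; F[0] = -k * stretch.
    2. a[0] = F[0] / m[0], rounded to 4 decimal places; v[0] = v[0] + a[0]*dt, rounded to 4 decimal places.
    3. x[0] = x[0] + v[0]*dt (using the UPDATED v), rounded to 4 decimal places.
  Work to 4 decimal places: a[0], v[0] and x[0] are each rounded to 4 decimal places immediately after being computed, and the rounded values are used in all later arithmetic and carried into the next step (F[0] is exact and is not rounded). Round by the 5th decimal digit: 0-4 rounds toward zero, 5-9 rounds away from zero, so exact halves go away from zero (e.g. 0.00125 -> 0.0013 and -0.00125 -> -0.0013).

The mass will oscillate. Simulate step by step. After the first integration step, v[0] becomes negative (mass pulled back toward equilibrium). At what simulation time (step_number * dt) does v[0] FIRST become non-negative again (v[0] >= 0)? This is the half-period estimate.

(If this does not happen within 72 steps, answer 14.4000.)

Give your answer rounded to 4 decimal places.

Step 0: x=[4.7000] v=[0.0000]
Step 1: x=[4.5812] v=[-0.5938]
Step 2: x=[4.3511] v=[-1.1504]
Step 3: x=[4.0241] v=[-1.6351]
Step 4: x=[3.6206] v=[-2.0176]
Step 5: x=[3.1658] v=[-2.2740]
Step 6: x=[2.6881] v=[-2.3883]
Step 7: x=[2.2174] v=[-2.3533]
Step 8: x=[1.7832] v=[-2.1712]
Step 9: x=[1.4125] v=[-1.8534]
Step 10: x=[1.1285] v=[-1.4198]
Step 11: x=[0.9490] v=[-0.8975]
Step 12: x=[0.8852] v=[-0.3191]
Step 13: x=[0.9411] v=[0.2793]
First v>=0 after going negative at step 13, time=2.6000

Answer: 2.6000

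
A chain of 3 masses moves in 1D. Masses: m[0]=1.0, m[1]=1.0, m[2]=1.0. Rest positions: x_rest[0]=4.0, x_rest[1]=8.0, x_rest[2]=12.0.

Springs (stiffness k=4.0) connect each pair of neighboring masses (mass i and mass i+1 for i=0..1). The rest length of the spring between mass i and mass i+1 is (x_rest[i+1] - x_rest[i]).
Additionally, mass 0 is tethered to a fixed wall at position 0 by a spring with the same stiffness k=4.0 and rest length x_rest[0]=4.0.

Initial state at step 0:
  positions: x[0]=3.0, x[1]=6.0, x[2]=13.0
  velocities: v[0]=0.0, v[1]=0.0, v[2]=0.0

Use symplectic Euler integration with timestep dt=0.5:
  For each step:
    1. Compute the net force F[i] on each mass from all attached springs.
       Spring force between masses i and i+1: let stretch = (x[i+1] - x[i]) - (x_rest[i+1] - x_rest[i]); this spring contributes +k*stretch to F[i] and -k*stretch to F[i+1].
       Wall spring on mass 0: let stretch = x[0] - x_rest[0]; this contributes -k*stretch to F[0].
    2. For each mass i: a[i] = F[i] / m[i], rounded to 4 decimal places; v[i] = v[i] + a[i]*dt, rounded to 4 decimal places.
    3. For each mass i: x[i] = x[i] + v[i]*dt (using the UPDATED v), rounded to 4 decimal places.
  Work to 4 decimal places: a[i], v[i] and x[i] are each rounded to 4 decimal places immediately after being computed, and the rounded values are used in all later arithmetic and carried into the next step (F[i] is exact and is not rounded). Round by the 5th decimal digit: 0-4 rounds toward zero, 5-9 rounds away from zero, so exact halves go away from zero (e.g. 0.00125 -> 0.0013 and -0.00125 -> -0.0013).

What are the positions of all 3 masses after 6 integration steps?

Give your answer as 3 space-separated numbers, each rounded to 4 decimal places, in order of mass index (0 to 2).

Step 0: x=[3.0000 6.0000 13.0000] v=[0.0000 0.0000 0.0000]
Step 1: x=[3.0000 10.0000 10.0000] v=[0.0000 8.0000 -6.0000]
Step 2: x=[7.0000 7.0000 11.0000] v=[8.0000 -6.0000 2.0000]
Step 3: x=[4.0000 8.0000 12.0000] v=[-6.0000 2.0000 2.0000]
Step 4: x=[1.0000 9.0000 13.0000] v=[-6.0000 2.0000 2.0000]
Step 5: x=[5.0000 6.0000 14.0000] v=[8.0000 -6.0000 2.0000]
Step 6: x=[5.0000 10.0000 11.0000] v=[0.0000 8.0000 -6.0000]

Answer: 5.0000 10.0000 11.0000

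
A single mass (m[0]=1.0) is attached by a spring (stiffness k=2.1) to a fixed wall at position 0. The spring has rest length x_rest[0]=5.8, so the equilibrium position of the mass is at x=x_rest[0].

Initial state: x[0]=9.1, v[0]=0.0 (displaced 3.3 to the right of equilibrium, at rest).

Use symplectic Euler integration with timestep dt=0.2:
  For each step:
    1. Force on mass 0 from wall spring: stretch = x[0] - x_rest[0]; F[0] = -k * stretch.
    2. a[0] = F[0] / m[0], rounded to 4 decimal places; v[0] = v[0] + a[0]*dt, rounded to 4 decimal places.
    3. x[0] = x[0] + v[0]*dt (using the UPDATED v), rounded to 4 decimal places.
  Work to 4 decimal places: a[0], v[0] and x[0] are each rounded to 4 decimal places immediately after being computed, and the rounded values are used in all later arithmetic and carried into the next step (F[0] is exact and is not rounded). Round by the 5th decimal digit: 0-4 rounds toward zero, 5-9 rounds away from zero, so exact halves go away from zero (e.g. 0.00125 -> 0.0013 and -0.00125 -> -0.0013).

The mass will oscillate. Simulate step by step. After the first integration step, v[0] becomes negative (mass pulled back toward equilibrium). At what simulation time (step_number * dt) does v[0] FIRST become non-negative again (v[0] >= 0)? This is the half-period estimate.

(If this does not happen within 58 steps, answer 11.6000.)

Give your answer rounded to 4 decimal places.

Answer: 2.2000

Derivation:
Step 0: x=[9.1000] v=[0.0000]
Step 1: x=[8.8228] v=[-1.3860]
Step 2: x=[8.2917] v=[-2.6556]
Step 3: x=[7.5513] v=[-3.7021]
Step 4: x=[6.6638] v=[-4.4376]
Step 5: x=[5.7037] v=[-4.8004]
Step 6: x=[4.7517] v=[-4.7600]
Step 7: x=[3.8878] v=[-4.3197]
Step 8: x=[3.1845] v=[-3.5166]
Step 9: x=[2.7009] v=[-2.4181]
Step 10: x=[2.4776] v=[-1.1165]
Step 11: x=[2.5334] v=[0.2789]
First v>=0 after going negative at step 11, time=2.2000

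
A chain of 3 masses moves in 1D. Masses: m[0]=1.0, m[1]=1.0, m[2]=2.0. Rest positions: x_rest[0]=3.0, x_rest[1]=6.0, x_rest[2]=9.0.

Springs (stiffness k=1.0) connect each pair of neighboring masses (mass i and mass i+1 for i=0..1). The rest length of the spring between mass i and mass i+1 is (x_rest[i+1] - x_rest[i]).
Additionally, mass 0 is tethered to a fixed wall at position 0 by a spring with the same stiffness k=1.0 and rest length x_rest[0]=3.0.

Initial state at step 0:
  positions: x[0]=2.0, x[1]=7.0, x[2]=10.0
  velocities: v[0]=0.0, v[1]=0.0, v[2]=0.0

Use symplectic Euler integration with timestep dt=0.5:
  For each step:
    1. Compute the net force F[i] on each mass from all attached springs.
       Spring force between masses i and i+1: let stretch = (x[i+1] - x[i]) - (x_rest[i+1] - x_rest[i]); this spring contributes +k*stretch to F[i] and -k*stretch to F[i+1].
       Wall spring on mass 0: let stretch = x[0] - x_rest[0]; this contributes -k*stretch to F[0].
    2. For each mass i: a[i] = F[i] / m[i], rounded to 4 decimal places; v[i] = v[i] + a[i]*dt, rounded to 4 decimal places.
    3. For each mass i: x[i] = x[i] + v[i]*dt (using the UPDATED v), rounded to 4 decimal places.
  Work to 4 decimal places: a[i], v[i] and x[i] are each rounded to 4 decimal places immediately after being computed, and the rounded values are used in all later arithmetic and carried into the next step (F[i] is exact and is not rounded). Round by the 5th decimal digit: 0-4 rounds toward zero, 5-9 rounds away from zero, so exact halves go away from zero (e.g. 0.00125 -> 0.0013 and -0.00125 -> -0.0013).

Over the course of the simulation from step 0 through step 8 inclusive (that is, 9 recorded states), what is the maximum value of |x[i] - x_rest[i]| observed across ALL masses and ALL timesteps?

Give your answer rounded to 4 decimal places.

Answer: 1.4887

Derivation:
Step 0: x=[2.0000 7.0000 10.0000] v=[0.0000 0.0000 0.0000]
Step 1: x=[2.7500 6.5000 10.0000] v=[1.5000 -1.0000 0.0000]
Step 2: x=[3.7500 5.9375 9.9375] v=[2.0000 -1.1250 -0.1250]
Step 3: x=[4.3594 5.8281 9.7500] v=[1.2188 -0.2188 -0.3750]
Step 4: x=[4.2461 6.3320 9.4473] v=[-0.2266 1.0078 -0.6055]
Step 5: x=[3.5928 7.0933 9.1301] v=[-1.3067 1.5225 -0.6344]
Step 6: x=[2.9164 7.4887 8.9333] v=[-1.3529 0.7907 -0.3936]
Step 7: x=[2.6539 7.1021 8.9309] v=[-0.5250 -0.7732 -0.0048]
Step 8: x=[2.8400 6.0607 9.0749] v=[0.3722 -2.0829 0.2880]
Max displacement = 1.4887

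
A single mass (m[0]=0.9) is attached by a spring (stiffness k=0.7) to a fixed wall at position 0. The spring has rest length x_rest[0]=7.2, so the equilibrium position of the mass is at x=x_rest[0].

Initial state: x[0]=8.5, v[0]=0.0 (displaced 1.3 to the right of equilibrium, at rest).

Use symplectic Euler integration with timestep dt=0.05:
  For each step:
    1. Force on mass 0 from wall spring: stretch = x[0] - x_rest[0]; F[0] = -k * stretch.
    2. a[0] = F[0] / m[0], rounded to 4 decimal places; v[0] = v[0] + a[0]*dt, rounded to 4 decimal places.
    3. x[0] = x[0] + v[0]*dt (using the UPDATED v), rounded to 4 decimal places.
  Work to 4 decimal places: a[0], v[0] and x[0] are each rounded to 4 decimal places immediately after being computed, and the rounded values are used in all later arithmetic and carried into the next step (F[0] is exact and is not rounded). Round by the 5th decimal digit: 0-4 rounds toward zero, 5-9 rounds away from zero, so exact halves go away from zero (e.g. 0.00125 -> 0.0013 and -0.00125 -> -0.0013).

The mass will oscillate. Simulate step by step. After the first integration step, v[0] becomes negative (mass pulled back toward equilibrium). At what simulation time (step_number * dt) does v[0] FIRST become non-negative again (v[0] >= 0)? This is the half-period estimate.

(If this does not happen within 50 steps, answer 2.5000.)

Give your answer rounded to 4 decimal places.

Step 0: x=[8.5000] v=[0.0000]
Step 1: x=[8.4975] v=[-0.0506]
Step 2: x=[8.4924] v=[-0.1011]
Step 3: x=[8.4848] v=[-0.1514]
Step 4: x=[8.4747] v=[-0.2014]
Step 5: x=[8.4622] v=[-0.2510]
Step 6: x=[8.4472] v=[-0.3001]
Step 7: x=[8.4298] v=[-0.3486]
Step 8: x=[8.4100] v=[-0.3964]
Step 9: x=[8.3878] v=[-0.4435]
Step 10: x=[8.3633] v=[-0.4897]
Step 11: x=[8.3366] v=[-0.5349]
Step 12: x=[8.3076] v=[-0.5791]
Step 13: x=[8.2765] v=[-0.6222]
Step 14: x=[8.2433] v=[-0.6641]
Step 15: x=[8.2081] v=[-0.7047]
Step 16: x=[8.1709] v=[-0.7439]
Step 17: x=[8.1318] v=[-0.7817]
Step 18: x=[8.0909] v=[-0.8179]
Step 19: x=[8.0483] v=[-0.8525]
Step 20: x=[8.0040] v=[-0.8855]
Step 21: x=[7.9582] v=[-0.9168]
Step 22: x=[7.9109] v=[-0.9463]
Step 23: x=[7.8622] v=[-0.9739]
Step 24: x=[7.8122] v=[-0.9997]
Step 25: x=[7.7610] v=[-1.0235]
Step 26: x=[7.7087] v=[-1.0453]
Step 27: x=[7.6554] v=[-1.0651]
Step 28: x=[7.6013] v=[-1.0828]
Step 29: x=[7.5464] v=[-1.0984]
Step 30: x=[7.4908] v=[-1.1119]
Step 31: x=[7.4346] v=[-1.1232]
Step 32: x=[7.3780] v=[-1.1323]
Step 33: x=[7.3210] v=[-1.1392]
Step 34: x=[7.2638] v=[-1.1439]
Step 35: x=[7.2065] v=[-1.1464]
Step 36: x=[7.1492] v=[-1.1467]
Step 37: x=[7.0920] v=[-1.1447]
Step 38: x=[7.0350] v=[-1.1405]
Step 39: x=[6.9783] v=[-1.1341]
Step 40: x=[6.9220] v=[-1.1255]
Step 41: x=[6.8663] v=[-1.1147]
Step 42: x=[6.8112] v=[-1.1017]
Step 43: x=[6.7569] v=[-1.0866]
Step 44: x=[6.7034] v=[-1.0694]
Step 45: x=[6.6509] v=[-1.0501]
Step 46: x=[6.5995] v=[-1.0287]
Step 47: x=[6.5492] v=[-1.0053]
Step 48: x=[6.5002] v=[-0.9800]
Step 49: x=[6.4526] v=[-0.9528]
Step 50: x=[6.4064] v=[-0.9237]
v[0] did not become non-negative within 50 steps; using fallback time=2.5000

Answer: 2.5000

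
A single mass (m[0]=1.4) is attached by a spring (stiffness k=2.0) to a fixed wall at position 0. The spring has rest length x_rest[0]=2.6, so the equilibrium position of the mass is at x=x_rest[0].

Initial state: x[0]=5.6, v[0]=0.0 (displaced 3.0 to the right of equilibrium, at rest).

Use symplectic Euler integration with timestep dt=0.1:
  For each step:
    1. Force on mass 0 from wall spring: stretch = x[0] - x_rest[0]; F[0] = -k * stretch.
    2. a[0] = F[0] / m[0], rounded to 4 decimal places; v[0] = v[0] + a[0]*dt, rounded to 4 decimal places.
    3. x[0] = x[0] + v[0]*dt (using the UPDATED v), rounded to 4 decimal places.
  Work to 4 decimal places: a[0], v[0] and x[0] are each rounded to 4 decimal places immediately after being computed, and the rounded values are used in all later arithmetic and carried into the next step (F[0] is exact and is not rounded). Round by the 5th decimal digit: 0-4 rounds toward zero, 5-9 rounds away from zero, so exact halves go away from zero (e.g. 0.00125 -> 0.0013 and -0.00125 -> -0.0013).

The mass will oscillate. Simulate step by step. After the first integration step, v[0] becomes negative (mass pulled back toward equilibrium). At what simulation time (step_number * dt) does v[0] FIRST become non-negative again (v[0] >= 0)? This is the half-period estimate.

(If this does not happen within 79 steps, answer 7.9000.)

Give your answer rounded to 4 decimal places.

Step 0: x=[5.6000] v=[0.0000]
Step 1: x=[5.5571] v=[-0.4286]
Step 2: x=[5.4720] v=[-0.8510]
Step 3: x=[5.3459] v=[-1.2613]
Step 4: x=[5.1805] v=[-1.6536]
Step 5: x=[4.9783] v=[-2.0222]
Step 6: x=[4.7421] v=[-2.3620]
Step 7: x=[4.4753] v=[-2.6680]
Step 8: x=[4.1817] v=[-2.9359]
Step 9: x=[3.8655] v=[-3.1619]
Step 10: x=[3.5312] v=[-3.3427]
Step 11: x=[3.1836] v=[-3.4757]
Step 12: x=[2.8277] v=[-3.5591]
Step 13: x=[2.4685] v=[-3.5916]
Step 14: x=[2.1112] v=[-3.5728]
Step 15: x=[1.7609] v=[-3.5030]
Step 16: x=[1.4226] v=[-3.3831]
Step 17: x=[1.1011] v=[-3.2149]
Step 18: x=[0.8010] v=[-3.0008]
Step 19: x=[0.5266] v=[-2.7438]
Step 20: x=[0.2818] v=[-2.4476]
Step 21: x=[0.0702] v=[-2.1164]
Step 22: x=[-0.1053] v=[-1.7550]
Step 23: x=[-0.2422] v=[-1.3685]
Step 24: x=[-0.3385] v=[-0.9625]
Step 25: x=[-0.3928] v=[-0.5427]
Step 26: x=[-0.4043] v=[-0.1152]
Step 27: x=[-0.3729] v=[0.3140]
First v>=0 after going negative at step 27, time=2.7000

Answer: 2.7000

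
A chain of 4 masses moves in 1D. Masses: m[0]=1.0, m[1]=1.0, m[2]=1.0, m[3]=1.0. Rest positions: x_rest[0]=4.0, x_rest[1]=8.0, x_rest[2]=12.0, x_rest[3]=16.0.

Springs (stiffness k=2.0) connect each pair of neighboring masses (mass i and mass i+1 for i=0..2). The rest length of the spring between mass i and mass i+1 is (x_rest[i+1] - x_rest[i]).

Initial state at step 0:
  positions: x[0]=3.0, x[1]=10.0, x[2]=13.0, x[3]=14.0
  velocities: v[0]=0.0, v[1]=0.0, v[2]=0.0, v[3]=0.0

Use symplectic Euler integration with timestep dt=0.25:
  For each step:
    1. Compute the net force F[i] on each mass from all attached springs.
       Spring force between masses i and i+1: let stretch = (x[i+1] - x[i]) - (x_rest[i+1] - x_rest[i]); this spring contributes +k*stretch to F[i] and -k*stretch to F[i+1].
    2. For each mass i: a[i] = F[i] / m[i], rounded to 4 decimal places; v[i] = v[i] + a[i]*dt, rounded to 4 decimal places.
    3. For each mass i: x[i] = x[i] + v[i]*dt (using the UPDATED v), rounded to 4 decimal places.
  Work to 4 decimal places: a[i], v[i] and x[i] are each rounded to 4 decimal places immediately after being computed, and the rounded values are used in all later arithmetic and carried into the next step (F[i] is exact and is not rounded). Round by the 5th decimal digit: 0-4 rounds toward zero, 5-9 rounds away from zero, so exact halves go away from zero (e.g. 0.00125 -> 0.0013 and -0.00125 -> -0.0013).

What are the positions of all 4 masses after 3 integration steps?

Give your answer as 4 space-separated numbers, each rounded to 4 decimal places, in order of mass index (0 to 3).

Answer: 4.7344 7.6601 11.7305 15.8750

Derivation:
Step 0: x=[3.0000 10.0000 13.0000 14.0000] v=[0.0000 0.0000 0.0000 0.0000]
Step 1: x=[3.3750 9.5000 12.7500 14.3750] v=[1.5000 -2.0000 -1.0000 1.5000]
Step 2: x=[4.0156 8.6406 12.2969 15.0469] v=[2.5625 -3.4375 -1.8125 2.6875]
Step 3: x=[4.7344 7.6601 11.7305 15.8750] v=[2.8750 -3.9219 -2.2657 3.3125]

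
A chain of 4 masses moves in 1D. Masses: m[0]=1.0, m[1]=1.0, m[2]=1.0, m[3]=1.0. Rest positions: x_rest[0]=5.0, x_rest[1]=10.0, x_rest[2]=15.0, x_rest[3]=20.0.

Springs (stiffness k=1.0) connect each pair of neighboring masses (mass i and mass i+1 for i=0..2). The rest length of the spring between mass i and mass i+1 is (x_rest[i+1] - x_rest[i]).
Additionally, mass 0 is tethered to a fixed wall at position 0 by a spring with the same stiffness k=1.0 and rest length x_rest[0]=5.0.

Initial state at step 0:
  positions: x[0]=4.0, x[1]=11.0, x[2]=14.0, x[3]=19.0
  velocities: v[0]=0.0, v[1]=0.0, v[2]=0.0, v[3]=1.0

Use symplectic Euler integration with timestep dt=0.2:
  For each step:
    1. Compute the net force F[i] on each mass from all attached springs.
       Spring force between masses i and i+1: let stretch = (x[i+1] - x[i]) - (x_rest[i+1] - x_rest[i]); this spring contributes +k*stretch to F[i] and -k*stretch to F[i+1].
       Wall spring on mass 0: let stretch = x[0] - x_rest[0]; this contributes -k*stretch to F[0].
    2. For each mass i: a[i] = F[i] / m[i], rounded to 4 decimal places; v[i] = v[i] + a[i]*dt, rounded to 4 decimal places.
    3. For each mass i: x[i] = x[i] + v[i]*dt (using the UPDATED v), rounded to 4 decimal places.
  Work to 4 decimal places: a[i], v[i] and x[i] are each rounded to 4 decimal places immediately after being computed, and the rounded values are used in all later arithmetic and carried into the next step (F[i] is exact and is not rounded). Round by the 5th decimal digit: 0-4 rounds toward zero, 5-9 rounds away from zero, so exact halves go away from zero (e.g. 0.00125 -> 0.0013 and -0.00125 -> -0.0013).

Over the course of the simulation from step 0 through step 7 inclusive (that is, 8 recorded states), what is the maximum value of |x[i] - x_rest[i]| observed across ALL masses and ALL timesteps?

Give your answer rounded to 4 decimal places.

Answer: 1.3567

Derivation:
Step 0: x=[4.0000 11.0000 14.0000 19.0000] v=[0.0000 0.0000 0.0000 1.0000]
Step 1: x=[4.1200 10.8400 14.0800 19.2000] v=[0.6000 -0.8000 0.4000 1.0000]
Step 2: x=[4.3440 10.5408 14.2352 19.3952] v=[1.1200 -1.4960 0.7760 0.9760]
Step 3: x=[4.6421 10.1415 14.4490 19.5840] v=[1.4906 -1.9965 1.0691 0.9440]
Step 4: x=[4.9745 9.6945 14.6959 19.7674] v=[1.6621 -2.2349 1.2346 0.9170]
Step 5: x=[5.2967 9.2588 14.9456 19.9479] v=[1.6112 -2.1786 1.2486 0.9027]
Step 6: x=[5.5656 8.8921 15.1679 20.1283] v=[1.3443 -1.8337 1.1117 0.9022]
Step 7: x=[5.7449 8.6433 15.3376 20.3103] v=[0.8965 -1.2438 0.8486 0.9101]
Max displacement = 1.3567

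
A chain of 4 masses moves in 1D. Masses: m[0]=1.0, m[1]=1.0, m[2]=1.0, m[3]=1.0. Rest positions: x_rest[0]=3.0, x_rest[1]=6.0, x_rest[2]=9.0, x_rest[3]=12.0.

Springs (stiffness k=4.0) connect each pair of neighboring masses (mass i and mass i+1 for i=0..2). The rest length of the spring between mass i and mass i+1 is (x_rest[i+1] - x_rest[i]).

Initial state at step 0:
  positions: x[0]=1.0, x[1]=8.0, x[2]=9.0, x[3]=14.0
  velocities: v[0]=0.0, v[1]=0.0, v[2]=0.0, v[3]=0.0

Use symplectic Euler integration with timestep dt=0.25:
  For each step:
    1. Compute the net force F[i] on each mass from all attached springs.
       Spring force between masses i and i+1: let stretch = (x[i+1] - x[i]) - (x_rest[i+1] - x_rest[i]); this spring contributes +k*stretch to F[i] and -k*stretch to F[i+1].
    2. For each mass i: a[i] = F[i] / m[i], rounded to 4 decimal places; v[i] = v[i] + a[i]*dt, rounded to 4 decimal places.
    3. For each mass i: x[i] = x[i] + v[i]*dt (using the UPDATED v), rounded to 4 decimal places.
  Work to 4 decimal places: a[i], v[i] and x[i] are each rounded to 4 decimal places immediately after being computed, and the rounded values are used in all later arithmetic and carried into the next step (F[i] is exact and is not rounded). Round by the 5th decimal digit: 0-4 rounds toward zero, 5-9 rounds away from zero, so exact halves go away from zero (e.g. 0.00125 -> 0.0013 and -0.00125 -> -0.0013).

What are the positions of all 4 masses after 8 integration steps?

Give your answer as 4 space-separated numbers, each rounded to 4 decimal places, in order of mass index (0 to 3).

Answer: 4.5597 7.0604 9.9985 10.3820

Derivation:
Step 0: x=[1.0000 8.0000 9.0000 14.0000] v=[0.0000 0.0000 0.0000 0.0000]
Step 1: x=[2.0000 6.5000 10.0000 13.5000] v=[4.0000 -6.0000 4.0000 -2.0000]
Step 2: x=[3.3750 4.7500 11.0000 12.8750] v=[5.5000 -7.0000 4.0000 -2.5000]
Step 3: x=[4.3438 4.2188 10.9063 12.5313] v=[3.8750 -2.1250 -0.3750 -1.3750]
Step 4: x=[4.5313 5.3907 9.5469 12.5313] v=[0.7500 4.6875 -5.4375 0.0000]
Step 5: x=[4.1837 7.3868 7.8946 12.5352] v=[-1.3906 7.9843 -6.6093 0.0156]
Step 6: x=[3.8868 8.7091 7.2755 12.1290] v=[-1.1875 5.2890 -2.4765 -1.6250]
Step 7: x=[4.0455 8.4674 8.2282 11.2594] v=[0.6348 -0.9669 3.8106 -3.4785]
Step 8: x=[4.5597 7.0604 9.9985 10.3820] v=[2.0567 -5.6280 7.0810 -3.5097]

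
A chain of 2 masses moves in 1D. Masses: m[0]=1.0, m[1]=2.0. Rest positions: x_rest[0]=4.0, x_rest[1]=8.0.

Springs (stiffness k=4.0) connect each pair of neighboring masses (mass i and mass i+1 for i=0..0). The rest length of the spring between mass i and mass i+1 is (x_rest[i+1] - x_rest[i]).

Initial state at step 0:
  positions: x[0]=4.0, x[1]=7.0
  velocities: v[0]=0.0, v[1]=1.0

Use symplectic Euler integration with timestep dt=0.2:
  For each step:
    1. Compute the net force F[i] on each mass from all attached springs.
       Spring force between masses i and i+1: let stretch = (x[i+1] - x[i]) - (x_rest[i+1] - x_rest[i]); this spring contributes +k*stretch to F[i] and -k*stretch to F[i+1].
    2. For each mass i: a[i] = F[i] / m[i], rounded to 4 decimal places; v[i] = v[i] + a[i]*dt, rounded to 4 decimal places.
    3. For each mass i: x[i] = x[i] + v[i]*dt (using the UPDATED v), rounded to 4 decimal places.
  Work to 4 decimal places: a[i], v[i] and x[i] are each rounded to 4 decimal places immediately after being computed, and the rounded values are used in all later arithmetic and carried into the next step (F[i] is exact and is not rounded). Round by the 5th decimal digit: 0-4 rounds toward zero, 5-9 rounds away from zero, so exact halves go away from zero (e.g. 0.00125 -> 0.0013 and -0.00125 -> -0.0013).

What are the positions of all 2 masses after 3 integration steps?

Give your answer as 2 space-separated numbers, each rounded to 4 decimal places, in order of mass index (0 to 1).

Step 0: x=[4.0000 7.0000] v=[0.0000 1.0000]
Step 1: x=[3.8400 7.2800] v=[-0.8000 1.4000]
Step 2: x=[3.5904 7.6048] v=[-1.2480 1.6240]
Step 3: x=[3.3431 7.9284] v=[-1.2365 1.6182]

Answer: 3.3431 7.9284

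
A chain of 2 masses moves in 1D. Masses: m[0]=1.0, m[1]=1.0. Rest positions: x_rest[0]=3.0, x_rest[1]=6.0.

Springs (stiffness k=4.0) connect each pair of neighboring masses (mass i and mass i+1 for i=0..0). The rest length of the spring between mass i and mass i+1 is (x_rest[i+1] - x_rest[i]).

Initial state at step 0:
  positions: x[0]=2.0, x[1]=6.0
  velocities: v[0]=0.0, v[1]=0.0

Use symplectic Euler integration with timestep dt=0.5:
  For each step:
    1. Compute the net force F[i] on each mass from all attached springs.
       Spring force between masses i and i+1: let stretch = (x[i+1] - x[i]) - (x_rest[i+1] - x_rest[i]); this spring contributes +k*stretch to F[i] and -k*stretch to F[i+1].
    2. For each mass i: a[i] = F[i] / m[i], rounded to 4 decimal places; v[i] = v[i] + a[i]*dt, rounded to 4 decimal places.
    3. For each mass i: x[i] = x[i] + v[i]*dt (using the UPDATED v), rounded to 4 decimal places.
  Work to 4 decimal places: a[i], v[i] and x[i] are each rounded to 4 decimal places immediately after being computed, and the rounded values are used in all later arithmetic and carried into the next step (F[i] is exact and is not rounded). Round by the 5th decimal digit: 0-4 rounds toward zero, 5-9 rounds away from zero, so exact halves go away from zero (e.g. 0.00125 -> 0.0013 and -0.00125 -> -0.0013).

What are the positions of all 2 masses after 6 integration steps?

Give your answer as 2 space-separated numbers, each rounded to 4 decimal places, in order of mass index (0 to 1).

Step 0: x=[2.0000 6.0000] v=[0.0000 0.0000]
Step 1: x=[3.0000 5.0000] v=[2.0000 -2.0000]
Step 2: x=[3.0000 5.0000] v=[0.0000 0.0000]
Step 3: x=[2.0000 6.0000] v=[-2.0000 2.0000]
Step 4: x=[2.0000 6.0000] v=[0.0000 0.0000]
Step 5: x=[3.0000 5.0000] v=[2.0000 -2.0000]
Step 6: x=[3.0000 5.0000] v=[0.0000 0.0000]

Answer: 3.0000 5.0000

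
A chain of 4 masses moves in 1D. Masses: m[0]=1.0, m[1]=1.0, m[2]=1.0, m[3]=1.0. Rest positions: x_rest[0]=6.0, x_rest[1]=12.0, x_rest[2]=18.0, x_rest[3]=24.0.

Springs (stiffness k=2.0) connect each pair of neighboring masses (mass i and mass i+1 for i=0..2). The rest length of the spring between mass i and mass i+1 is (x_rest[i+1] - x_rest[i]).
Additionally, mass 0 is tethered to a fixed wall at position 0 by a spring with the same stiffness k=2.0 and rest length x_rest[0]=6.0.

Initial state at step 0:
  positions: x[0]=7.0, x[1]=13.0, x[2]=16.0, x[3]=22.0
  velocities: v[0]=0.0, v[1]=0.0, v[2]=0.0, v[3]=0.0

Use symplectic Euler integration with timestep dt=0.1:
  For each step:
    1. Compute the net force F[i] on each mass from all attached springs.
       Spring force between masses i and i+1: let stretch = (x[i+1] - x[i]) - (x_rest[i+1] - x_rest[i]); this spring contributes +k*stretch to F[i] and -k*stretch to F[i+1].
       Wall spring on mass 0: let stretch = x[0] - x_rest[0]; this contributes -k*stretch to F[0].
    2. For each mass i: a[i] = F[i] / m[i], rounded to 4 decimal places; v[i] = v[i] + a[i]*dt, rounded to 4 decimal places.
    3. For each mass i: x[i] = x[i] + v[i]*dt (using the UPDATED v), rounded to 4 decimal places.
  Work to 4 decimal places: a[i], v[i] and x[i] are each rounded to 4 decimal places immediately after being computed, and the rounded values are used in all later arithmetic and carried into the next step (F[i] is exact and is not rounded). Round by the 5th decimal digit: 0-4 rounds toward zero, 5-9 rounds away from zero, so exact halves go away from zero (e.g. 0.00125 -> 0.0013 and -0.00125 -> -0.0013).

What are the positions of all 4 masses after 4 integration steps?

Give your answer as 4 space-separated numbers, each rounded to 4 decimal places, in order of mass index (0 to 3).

Answer: 6.7946 12.4466 16.5476 22.0173

Derivation:
Step 0: x=[7.0000 13.0000 16.0000 22.0000] v=[0.0000 0.0000 0.0000 0.0000]
Step 1: x=[6.9800 12.9400 16.0600 22.0000] v=[-0.2000 -0.6000 0.6000 0.0000]
Step 2: x=[6.9396 12.8232 16.1764 22.0012] v=[-0.4040 -1.1680 1.1640 0.0120]
Step 3: x=[6.8781 12.6558 16.3422 22.0059] v=[-0.6152 -1.6741 1.6583 0.0470]
Step 4: x=[6.7946 12.4466 16.5476 22.0173] v=[-0.8353 -2.0924 2.0538 0.1143]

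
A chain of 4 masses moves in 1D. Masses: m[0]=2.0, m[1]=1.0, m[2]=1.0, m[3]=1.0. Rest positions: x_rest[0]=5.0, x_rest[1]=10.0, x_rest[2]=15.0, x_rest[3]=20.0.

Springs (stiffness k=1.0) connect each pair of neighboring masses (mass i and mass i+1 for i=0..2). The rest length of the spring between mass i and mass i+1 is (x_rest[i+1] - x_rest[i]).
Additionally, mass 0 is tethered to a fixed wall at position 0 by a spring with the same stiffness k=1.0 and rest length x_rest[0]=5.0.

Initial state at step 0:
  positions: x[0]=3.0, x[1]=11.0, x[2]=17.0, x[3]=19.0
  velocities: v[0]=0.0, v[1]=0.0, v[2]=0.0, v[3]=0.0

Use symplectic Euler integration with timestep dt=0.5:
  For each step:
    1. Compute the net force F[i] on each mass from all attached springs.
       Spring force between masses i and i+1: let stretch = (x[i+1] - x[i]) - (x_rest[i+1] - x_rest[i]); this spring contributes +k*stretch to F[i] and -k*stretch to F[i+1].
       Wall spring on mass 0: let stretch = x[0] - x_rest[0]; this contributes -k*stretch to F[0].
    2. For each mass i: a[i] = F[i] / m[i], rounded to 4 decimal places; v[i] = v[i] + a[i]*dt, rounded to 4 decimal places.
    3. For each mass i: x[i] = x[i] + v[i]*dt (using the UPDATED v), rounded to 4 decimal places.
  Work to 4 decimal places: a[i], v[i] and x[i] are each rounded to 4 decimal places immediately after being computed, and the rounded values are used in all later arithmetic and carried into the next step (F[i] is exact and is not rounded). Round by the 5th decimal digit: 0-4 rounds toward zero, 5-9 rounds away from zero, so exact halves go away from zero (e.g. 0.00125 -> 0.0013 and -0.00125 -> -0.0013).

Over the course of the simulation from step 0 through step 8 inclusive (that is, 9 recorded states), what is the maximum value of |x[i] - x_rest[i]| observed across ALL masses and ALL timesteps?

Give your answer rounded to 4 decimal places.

Answer: 2.4178

Derivation:
Step 0: x=[3.0000 11.0000 17.0000 19.0000] v=[0.0000 0.0000 0.0000 0.0000]
Step 1: x=[3.6250 10.5000 16.0000 19.7500] v=[1.2500 -1.0000 -2.0000 1.5000]
Step 2: x=[4.6563 9.6563 14.5625 20.8125] v=[2.0625 -1.6875 -2.8750 2.1250]
Step 3: x=[5.7306 8.7891 13.4610 21.5625] v=[2.1485 -1.7344 -2.2031 1.5000]
Step 4: x=[6.4709 8.3253 13.2169 21.5371] v=[1.4805 -0.9277 -0.4883 -0.0508]
Step 5: x=[6.6341 8.6208 13.8299 20.6817] v=[0.3264 0.5909 1.2260 -1.7109]
Step 6: x=[6.2164 9.7219 14.8536 19.3633] v=[-0.8355 2.2021 2.0474 -2.6368]
Step 7: x=[5.4598 11.2295 15.7218 18.1675] v=[-1.5133 3.0152 1.7364 -2.3917]
Step 8: x=[4.7419 12.4178 16.0784 17.6102] v=[-1.4358 2.3765 0.7131 -1.1146]
Max displacement = 2.4178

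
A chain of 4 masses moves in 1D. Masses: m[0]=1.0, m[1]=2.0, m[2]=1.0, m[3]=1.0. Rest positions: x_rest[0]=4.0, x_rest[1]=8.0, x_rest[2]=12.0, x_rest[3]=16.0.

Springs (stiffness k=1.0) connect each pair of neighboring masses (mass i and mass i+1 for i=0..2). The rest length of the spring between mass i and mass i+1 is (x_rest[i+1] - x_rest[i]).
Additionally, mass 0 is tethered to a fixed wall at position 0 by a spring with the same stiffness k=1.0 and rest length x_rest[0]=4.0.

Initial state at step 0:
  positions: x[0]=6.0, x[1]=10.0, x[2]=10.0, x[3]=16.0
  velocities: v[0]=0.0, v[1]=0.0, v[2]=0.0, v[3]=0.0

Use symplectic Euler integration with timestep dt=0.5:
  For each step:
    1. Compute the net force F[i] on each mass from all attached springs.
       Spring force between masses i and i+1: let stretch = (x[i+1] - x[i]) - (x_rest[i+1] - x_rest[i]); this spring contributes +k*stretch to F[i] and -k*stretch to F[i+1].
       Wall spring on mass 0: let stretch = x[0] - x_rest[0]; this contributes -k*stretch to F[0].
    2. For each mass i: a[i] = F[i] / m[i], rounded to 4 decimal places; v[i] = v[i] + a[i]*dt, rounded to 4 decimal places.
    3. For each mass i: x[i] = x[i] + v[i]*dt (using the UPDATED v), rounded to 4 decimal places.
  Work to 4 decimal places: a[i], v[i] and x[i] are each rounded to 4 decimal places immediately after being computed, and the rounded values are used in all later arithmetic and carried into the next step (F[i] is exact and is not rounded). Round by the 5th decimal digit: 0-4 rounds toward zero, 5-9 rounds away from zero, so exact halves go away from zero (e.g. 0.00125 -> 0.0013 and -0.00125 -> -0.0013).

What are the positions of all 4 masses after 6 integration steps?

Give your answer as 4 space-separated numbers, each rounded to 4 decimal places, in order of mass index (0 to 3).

Answer: 2.8560 7.3625 11.1160 19.0328

Derivation:
Step 0: x=[6.0000 10.0000 10.0000 16.0000] v=[0.0000 0.0000 0.0000 0.0000]
Step 1: x=[5.5000 9.5000 11.5000 15.5000] v=[-1.0000 -1.0000 3.0000 -1.0000]
Step 2: x=[4.6250 8.7500 13.5000 15.0000] v=[-1.7500 -1.5000 4.0000 -1.0000]
Step 3: x=[3.6250 8.0781 14.6875 15.1250] v=[-2.0000 -1.3438 2.3750 0.2500]
Step 4: x=[2.8320 7.6758 14.3320 16.1407] v=[-1.5860 -0.8047 -0.7110 2.0313]
Step 5: x=[2.5420 7.5000 12.7646 17.7042] v=[-0.5801 -0.3516 -3.1348 3.1270]
Step 6: x=[2.8560 7.3625 11.1160 19.0328] v=[0.6279 -0.2750 -3.2973 2.6572]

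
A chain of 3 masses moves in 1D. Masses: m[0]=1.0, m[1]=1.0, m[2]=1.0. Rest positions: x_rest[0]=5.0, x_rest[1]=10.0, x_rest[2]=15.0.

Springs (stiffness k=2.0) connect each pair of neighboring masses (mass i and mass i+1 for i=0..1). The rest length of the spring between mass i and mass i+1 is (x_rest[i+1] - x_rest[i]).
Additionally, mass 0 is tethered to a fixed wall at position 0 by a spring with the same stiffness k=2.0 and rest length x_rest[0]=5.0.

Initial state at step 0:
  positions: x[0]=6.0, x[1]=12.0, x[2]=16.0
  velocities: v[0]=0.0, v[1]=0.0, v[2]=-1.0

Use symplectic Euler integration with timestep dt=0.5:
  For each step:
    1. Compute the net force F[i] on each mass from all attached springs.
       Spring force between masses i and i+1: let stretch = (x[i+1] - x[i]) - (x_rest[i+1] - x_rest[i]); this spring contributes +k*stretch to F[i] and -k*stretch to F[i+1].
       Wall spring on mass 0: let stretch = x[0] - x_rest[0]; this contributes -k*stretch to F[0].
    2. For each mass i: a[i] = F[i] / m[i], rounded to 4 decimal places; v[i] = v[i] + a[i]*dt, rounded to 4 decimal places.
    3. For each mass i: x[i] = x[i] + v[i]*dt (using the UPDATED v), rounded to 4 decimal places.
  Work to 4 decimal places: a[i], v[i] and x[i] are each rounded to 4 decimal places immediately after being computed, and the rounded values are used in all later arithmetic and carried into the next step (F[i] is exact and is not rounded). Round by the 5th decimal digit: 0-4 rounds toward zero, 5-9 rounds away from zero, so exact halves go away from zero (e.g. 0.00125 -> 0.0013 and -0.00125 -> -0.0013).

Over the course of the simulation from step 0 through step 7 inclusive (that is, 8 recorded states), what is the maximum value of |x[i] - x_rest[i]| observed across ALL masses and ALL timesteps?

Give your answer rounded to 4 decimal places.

Answer: 2.2187

Derivation:
Step 0: x=[6.0000 12.0000 16.0000] v=[0.0000 0.0000 -1.0000]
Step 1: x=[6.0000 11.0000 16.0000] v=[0.0000 -2.0000 0.0000]
Step 2: x=[5.5000 10.0000 16.0000] v=[-1.0000 -2.0000 0.0000]
Step 3: x=[4.5000 9.7500 15.5000] v=[-2.0000 -0.5000 -1.0000]
Step 4: x=[3.8750 9.7500 14.6250] v=[-1.2500 0.0000 -1.7500]
Step 5: x=[4.2500 9.2500 13.8125] v=[0.7500 -1.0000 -1.6250]
Step 6: x=[5.0000 8.5313 13.2188] v=[1.5000 -1.4375 -1.1875]
Step 7: x=[5.0157 8.3907 12.7813] v=[0.0313 -0.2813 -0.8750]
Max displacement = 2.2187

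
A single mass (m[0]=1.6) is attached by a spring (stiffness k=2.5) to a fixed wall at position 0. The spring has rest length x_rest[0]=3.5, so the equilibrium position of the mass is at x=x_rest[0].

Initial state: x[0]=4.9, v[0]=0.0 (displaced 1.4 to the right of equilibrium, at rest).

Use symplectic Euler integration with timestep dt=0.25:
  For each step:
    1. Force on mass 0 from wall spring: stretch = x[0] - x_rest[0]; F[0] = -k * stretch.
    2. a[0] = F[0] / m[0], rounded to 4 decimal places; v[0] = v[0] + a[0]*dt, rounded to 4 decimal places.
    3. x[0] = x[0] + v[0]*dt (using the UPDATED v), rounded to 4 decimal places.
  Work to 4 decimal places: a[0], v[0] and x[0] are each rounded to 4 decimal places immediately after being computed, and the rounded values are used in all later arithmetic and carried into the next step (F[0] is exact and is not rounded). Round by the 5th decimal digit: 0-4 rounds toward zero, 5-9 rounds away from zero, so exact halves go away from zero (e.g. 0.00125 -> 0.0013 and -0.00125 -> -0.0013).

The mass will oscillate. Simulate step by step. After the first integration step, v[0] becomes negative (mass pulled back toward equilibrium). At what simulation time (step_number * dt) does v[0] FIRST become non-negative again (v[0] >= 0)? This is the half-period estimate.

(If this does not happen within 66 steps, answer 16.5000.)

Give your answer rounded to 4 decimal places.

Answer: 2.7500

Derivation:
Step 0: x=[4.9000] v=[0.0000]
Step 1: x=[4.7633] v=[-0.5469]
Step 2: x=[4.5032] v=[-1.0404]
Step 3: x=[4.1451] v=[-1.4323]
Step 4: x=[3.7240] v=[-1.6843]
Step 5: x=[3.2811] v=[-1.7718]
Step 6: x=[2.8595] v=[-1.6863]
Step 7: x=[2.5005] v=[-1.4361]
Step 8: x=[2.2391] v=[-1.0457]
Step 9: x=[2.1008] v=[-0.5532]
Step 10: x=[2.0992] v=[-0.0066]
Step 11: x=[2.2344] v=[0.5406]
First v>=0 after going negative at step 11, time=2.7500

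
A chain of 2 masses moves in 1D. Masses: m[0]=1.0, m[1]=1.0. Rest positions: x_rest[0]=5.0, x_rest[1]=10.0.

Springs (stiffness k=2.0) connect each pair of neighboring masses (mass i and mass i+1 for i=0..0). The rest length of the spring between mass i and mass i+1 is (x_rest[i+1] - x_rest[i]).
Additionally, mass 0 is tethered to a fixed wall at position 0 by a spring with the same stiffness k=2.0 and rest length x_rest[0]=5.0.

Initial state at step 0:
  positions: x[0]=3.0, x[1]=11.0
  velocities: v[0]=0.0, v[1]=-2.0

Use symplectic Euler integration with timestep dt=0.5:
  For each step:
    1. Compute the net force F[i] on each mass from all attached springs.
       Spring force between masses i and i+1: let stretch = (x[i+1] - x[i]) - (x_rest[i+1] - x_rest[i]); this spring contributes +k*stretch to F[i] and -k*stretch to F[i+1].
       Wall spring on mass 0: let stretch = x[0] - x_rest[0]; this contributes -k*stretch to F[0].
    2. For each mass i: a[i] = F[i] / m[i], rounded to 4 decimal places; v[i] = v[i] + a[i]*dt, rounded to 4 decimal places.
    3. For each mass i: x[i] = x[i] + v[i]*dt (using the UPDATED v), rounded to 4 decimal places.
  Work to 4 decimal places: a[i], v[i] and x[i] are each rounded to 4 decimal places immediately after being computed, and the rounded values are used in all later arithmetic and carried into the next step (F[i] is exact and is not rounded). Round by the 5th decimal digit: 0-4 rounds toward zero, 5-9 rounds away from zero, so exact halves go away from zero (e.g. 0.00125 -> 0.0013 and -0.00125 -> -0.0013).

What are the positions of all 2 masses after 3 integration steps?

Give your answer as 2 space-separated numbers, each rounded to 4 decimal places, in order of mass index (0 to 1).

Answer: 4.7500 7.8750

Derivation:
Step 0: x=[3.0000 11.0000] v=[0.0000 -2.0000]
Step 1: x=[5.5000 8.5000] v=[5.0000 -5.0000]
Step 2: x=[6.7500 7.0000] v=[2.5000 -3.0000]
Step 3: x=[4.7500 7.8750] v=[-4.0000 1.7500]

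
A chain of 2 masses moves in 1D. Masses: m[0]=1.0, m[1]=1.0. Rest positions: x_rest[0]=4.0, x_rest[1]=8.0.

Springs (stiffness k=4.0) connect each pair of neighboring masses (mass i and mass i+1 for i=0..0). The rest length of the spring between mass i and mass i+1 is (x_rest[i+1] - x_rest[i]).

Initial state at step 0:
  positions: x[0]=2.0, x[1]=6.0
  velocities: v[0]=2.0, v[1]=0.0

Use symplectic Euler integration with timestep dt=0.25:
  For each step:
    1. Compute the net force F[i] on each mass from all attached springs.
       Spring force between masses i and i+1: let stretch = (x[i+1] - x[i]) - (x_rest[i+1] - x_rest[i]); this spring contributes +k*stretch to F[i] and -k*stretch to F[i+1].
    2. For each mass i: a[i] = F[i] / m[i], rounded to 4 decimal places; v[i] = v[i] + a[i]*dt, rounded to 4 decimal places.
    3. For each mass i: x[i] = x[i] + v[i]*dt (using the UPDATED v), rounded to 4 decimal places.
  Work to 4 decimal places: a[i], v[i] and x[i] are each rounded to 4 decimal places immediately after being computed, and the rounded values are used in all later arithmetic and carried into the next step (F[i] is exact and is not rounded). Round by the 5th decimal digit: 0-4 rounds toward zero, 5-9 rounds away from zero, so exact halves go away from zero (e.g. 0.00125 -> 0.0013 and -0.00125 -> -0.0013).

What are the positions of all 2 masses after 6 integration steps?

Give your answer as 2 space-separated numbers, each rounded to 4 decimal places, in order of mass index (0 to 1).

Answer: 3.1485 7.8516

Derivation:
Step 0: x=[2.0000 6.0000] v=[2.0000 0.0000]
Step 1: x=[2.5000 6.0000] v=[2.0000 0.0000]
Step 2: x=[2.8750 6.1250] v=[1.5000 0.5000]
Step 3: x=[3.0625 6.4375] v=[0.7500 1.2500]
Step 4: x=[3.0938 6.9063] v=[0.1250 1.8750]
Step 5: x=[3.0782 7.4219] v=[-0.0625 2.0625]
Step 6: x=[3.1485 7.8516] v=[0.2812 1.7188]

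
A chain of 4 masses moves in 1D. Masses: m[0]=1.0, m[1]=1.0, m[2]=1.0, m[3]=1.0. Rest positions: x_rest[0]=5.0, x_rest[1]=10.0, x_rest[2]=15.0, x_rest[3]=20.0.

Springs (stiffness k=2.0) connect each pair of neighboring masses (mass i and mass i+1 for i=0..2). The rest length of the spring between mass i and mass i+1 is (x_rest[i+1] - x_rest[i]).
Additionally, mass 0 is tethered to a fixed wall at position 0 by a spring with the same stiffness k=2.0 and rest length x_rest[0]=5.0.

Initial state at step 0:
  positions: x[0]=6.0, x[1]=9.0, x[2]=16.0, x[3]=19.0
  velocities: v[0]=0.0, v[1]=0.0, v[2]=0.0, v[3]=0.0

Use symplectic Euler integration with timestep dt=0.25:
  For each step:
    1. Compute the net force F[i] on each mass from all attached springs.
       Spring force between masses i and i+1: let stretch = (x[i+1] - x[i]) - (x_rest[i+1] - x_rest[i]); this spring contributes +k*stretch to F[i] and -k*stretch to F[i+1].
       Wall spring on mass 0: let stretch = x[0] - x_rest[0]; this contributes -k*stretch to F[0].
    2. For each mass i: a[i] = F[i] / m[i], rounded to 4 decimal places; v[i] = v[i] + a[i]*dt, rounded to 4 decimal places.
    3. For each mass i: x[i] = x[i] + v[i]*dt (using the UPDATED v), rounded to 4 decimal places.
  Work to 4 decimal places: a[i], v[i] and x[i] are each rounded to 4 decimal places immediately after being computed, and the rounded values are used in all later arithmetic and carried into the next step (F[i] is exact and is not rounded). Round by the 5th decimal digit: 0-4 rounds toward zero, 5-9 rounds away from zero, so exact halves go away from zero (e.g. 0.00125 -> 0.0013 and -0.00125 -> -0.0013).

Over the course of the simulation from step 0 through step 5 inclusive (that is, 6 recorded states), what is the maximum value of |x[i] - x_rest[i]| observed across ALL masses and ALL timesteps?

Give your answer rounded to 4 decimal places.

Answer: 1.3466

Derivation:
Step 0: x=[6.0000 9.0000 16.0000 19.0000] v=[0.0000 0.0000 0.0000 0.0000]
Step 1: x=[5.6250 9.5000 15.5000 19.2500] v=[-1.5000 2.0000 -2.0000 1.0000]
Step 2: x=[5.0313 10.2656 14.7188 19.6563] v=[-2.3750 3.0625 -3.1250 1.6250]
Step 3: x=[4.4629 10.9336 13.9981 20.0704] v=[-2.2735 2.6720 -2.8829 1.6563]
Step 4: x=[4.1455 11.1758 13.6534 20.3505] v=[-1.2696 0.9689 -1.3790 1.1202]
Step 5: x=[4.1887 10.8489 13.8361 20.4184] v=[0.1728 -1.3075 0.7308 0.2717]
Max displacement = 1.3466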